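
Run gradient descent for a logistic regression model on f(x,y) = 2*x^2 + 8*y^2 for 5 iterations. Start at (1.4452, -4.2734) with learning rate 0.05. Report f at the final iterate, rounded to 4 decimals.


Gradient descent on f(x,y) = 2*x^2 + 8*y^2.
Starting point: (1.4452, -4.2734), alpha = 0.05
Step 1: grad_x = 2*2*1.4452 = 5.7808, grad_y = 2*8*-4.2734 = -68.3744
  x_1 = 1.4452 - 0.05*5.7808 = 1.1562
  y_1 = -4.2734 - 0.05*-68.3744 = -0.8547
Step 2: grad_x = 2*2*1.1562 = 4.6246, grad_y = 2*8*-0.8547 = -13.6749
  x_2 = 1.1562 - 0.05*4.6246 = 0.9249
  y_2 = -0.8547 - 0.05*-13.6749 = -0.1709
Step 3: grad_x = 2*2*0.9249 = 3.6997, grad_y = 2*8*-0.1709 = -2.735
  x_3 = 0.9249 - 0.05*3.6997 = 0.7399
  y_3 = -0.1709 - 0.05*-2.735 = -0.0342
Step 4: grad_x = 2*2*0.7399 = 2.9598, grad_y = 2*8*-0.0342 = -0.547
  x_4 = 0.7399 - 0.05*2.9598 = 0.592
  y_4 = -0.0342 - 0.05*-0.547 = -0.0068
Step 5: grad_x = 2*2*0.592 = 2.3678, grad_y = 2*8*-0.0068 = -0.1094
  x_5 = 0.592 - 0.05*2.3678 = 0.4736
  y_5 = -0.0068 - 0.05*-0.1094 = -0.0014
f(0.4736, -0.0014) = 2*0.4736^2 + 8*(-0.0014)^2 = 0.4485


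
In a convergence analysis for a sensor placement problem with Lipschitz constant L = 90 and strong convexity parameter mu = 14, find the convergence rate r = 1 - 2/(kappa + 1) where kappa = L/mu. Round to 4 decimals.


Step 1: Compute the condition number.
kappa = L/mu = 90/14 = 6.4286
Step 2: Compute the convergence rate.
r = 1 - 2/(kappa + 1) = 1 - 2*mu/(L + mu) = (L - mu)/(L + mu) = 76/104 = 0.7308


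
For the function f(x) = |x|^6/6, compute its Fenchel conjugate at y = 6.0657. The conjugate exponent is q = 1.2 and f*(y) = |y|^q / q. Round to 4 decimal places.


The conjugate exponent q satisfies 1/p + 1/q = 1.
p = 6, so q = 6/(6 - 1) = 1.2
|y|^q = 6.0657^1.2 = 8.6988
f*(6.0657) = 8.6988 / 1.2 = 7.249


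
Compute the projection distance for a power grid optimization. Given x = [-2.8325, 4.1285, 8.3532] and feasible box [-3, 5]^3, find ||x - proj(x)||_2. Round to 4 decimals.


Project each component onto [-3, 5].
clip(-2.8325) = -2.8325, clip(4.1285) = 4.1285, clip(8.3532) = 5.0
Projection = [-2.8325, 4.1285, 5.0]
Squared diffs: [0.0, 0.0, 11.244]
Distance = sqrt(11.244) = 3.3532


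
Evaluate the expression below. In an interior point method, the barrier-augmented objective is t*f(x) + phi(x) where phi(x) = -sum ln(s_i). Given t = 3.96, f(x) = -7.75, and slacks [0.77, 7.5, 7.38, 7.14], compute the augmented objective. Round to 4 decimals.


Step 1: Compute log-barrier.
ln values: [-0.2614, 2.0149, 1.9988, 1.9657]
phi = -(-0.2614 + 2.0149 + 1.9988 + 1.9657) = -5.718
Step 2: Compute augmented objective.
t*f(x) = 3.96*-7.75 = -30.69
Total = -30.69 - 5.718 = -36.408


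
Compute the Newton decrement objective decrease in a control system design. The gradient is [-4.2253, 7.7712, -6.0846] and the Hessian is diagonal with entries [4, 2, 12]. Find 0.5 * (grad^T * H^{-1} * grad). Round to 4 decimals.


Step 1: H is diagonal, so H^(-1) * g = [-1.0563, 3.8856, -0.5071].
Step 2: g^T H^(-1) g = sum_i g_i^2 / H_ii
  = (-4.2253)^2/4 + (7.7712)^2/2 + (-6.0846)^2/12
  = 4.4633 + 30.1958 + 3.0852 = 37.7443
Step 3: Objective decrease = 0.5 * g^T H^(-1) g = 18.8721


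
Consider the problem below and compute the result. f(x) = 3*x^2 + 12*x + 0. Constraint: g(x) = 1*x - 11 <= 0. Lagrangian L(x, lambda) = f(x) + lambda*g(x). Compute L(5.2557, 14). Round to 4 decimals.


Step 1: Evaluate f(x).
f(5.2557) = 3*5.2557^2 + 12*5.2557 + 0 = 145.9355
Step 2: Evaluate g(x).
g(5.2557) = 1*5.2557 - 11 = -5.7443
Step 3: Compute Lagrangian.
L = 145.9355 + 14*-5.7443 = 65.5153


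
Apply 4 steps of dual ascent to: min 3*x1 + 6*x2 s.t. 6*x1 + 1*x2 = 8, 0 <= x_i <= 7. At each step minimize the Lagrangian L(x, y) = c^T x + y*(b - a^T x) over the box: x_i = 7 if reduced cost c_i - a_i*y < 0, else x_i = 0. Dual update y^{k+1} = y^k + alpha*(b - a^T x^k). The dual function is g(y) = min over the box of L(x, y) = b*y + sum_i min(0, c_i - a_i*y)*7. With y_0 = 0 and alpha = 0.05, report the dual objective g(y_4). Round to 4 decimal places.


Dual ascent for LP: min 3*x1 + 6*x2, 6*x1 + 1*x2 = 8, 0 <= x_i <= 7
Step 1: y^k = 0.0, reduced costs: (3.0, 6.0)
  x^k = (0.0, 0.0), subgradient = b - a^T x = 8.0
  y^{k+1} = 0.0 + 0.05*8.0 = 0.4
Step 2: y^k = 0.4, reduced costs: (0.6, 5.6)
  x^k = (0.0, 0.0), subgradient = b - a^T x = 8.0
  y^{k+1} = 0.4 + 0.05*8.0 = 0.8
Step 3: y^k = 0.8, reduced costs: (-1.8, 5.2)
  x^k = (7.0, 0.0), subgradient = b - a^T x = -34.0
  y^{k+1} = 0.8 + 0.05*-34.0 = -0.9
Step 4: y^k = -0.9, reduced costs: (8.4, 6.9)
  x^k = (0.0, 0.0), subgradient = b - a^T x = 8.0
  y^{k+1} = -0.9 + 0.05*8.0 = -0.5
Dual objective at y_4 = -0.5: reduced costs (6.0, 6.5), box minimizer x = (0.0, 0.0)
g(y_4) = b*y + (c1 - a1*y)*x1 + (c2 - a2*y)*x2 = 8*(-0.5) + 6.0*0.0 + 6.5*0.0 = -4.0 + 0.0 + 0.0 = -4.0


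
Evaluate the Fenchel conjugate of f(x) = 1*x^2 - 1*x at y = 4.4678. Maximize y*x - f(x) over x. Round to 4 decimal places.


f*(y) = sup_x {y*x - a*x^2 - b*x} = sup_x {(y-b)*x - a*x^2}
FOC: (y - b) - 2a*x = 0 => x* = (y - b)/(2a)
x* = (4.4678 + 1)/(2*1) = 2.7339
f*(4.4678) = (y-b)^2/(4a) = (4.4678 + 1)^2/(4*1)
= 29.8968/4 = 7.4742


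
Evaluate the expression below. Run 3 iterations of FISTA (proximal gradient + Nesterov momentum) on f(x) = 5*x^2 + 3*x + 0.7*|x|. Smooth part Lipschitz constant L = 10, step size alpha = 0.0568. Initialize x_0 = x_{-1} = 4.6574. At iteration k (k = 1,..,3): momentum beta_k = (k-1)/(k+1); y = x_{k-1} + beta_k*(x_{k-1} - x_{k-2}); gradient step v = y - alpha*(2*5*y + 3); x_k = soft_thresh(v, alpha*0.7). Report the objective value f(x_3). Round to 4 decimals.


FISTA on f(x) = 5*x^2 + 3*x + 0.7*|x|
L = 10, alpha = 0.0568
Iteration 1: beta = 0.0, y = 4.6574 + 0.0*(4.6574 - 4.6574) = 4.6574
  grad(y) = 49.574, v = y - alpha*grad = 1.8416
  prox(v) = soft_thresh(1.8416, 0.0398) = 1.8018
Iteration 2: beta = 0.3333, y = 1.8018 + 0.3333*(1.8018 - 4.6574) = 0.85
  grad(y) = 11.4998, v = y - alpha*grad = 0.1968
  prox(v) = soft_thresh(0.1968, 0.0398) = 0.157
Iteration 3: beta = 0.5, y = 0.157 + 0.5*(0.157 - 1.8018) = -0.6654
  grad(y) = -3.6537, v = y - alpha*grad = -0.4578
  prox(v) = soft_thresh(-0.4578, 0.0398) = -0.4181
f(x_3) = 5*(-0.4181)^2 + 3*(-0.4181) + 0.7*|-0.4181| = -0.0876


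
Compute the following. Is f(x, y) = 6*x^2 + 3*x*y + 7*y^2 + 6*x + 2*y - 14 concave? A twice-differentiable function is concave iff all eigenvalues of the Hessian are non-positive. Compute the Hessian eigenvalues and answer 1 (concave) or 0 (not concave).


The Hessian of f(x,y) = 6*x^2 + 3*x*y + 7*y^2 + 6*x + 2*y - 14 is:
H = [[12, 3], [3, 14]]
Trace = 12 + 14 = 26
Determinant = 12*14 - (3)^2 = 159
Discriminant = (26)^2 - 4*159 = 40.0
Eigenvalues: lambda_1 = 9.8377, lambda_2 = 16.1623
The function is not concave.

0


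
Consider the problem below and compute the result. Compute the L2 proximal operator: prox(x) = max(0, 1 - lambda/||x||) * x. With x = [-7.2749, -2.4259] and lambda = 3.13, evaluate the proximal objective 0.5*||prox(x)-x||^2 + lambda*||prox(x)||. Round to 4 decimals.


Step 1: Compute ||x||.
||x|| = 7.6687
Step 2: Compute scaling factor.
scale = max(0, 1 - 3.13/7.6687) = 0.5918
Step 3: prox(x) = [-4.3056, -1.4358]
||prox(x)|| = 4.5387
Step 4: Proximal objective.
0.5*||prox-x||^2 = 4.8985
lambda*||prox|| = 14.2061
Total = 19.1046


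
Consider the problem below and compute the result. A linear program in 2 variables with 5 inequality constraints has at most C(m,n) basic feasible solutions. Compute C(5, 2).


Each vertex corresponds to some choice of n active constraints out of m, so the number of vertices is at most C(m, n) = m! / (n!(m-n)!).
m = 5, n = 2
Numerator: 5 * 4
Denominator: 2! = 2
C(5, 2) = 10


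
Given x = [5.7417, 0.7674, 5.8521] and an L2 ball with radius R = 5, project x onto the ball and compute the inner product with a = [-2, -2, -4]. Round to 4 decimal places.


Step 1: Compute ||x|| (intermediates to 6 decimals).
||x|| = sqrt(5.7417^2 + 0.7674^2 + 5.8521^2) = 8.234264
Step 2: Project.
Since ||x|| > R, scale = R/||x|| = 5/8.234264 = 0.607219, proj(x) = scale * x
proj(x) = [3.486469, 0.46598, 3.553506]
Step 3: Dot product.
a^T * proj(x) = -2*3.486469 - 2*0.46598 - 4*3.553506 = -22.1189


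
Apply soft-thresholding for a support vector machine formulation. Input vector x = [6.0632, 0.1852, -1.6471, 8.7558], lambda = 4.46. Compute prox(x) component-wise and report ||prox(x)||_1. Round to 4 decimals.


Soft-thresholding with lambda = 4.46:
prox(6.0632) = sign(6.0632)*max(|6.0632| - 4.46, 0) = 1.6032
prox(0.1852) = sign(0.1852)*max(|0.1852| - 4.46, 0) = 0.0
prox(-1.6471) = sign(-1.6471)*max(|-1.6471| - 4.46, 0) = 0.0
prox(8.7558) = sign(8.7558)*max(|8.7558| - 4.46, 0) = 4.2958
prox(x) = [1.6032, 0.0, 0.0, 4.2958]
||prox(x)||_1 = 1.6032 + 0.0 + 0.0 + 4.2958 = 5.899


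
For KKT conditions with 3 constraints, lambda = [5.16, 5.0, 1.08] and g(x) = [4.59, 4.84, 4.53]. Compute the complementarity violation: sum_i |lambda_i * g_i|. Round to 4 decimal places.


KKT complementary slackness check:
lambda_1 * g_1 = 5.16 * 4.59 = 23.6844
lambda_2 * g_2 = 5.0 * 4.84 = 24.2
lambda_3 * g_3 = 1.08 * 4.53 = 4.8924
Total violation = 23.6844 + 24.2 + 4.8924 = 52.7768


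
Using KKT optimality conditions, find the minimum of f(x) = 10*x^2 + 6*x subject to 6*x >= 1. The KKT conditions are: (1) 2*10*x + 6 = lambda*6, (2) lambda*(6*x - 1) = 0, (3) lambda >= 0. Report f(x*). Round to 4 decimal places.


Step 1: Try lambda = 0 (constraint inactive).
x_unc = -6/(2*10) = -0.3
Check: 6*-0.3 = -1.8 < 1 -- violated!
Step 2: Constraint must be active: 6*x = 1
x* = 1/6 = 0.1667 (rounded; the exact value 1/6 is used below)
lambda = (2*10*(1/6) + 6)/6 = 1.5556
Step 3: Compute optimal value.
f(x*) = 10*(1/6)^2 + 6*(1/6) = 1.2778


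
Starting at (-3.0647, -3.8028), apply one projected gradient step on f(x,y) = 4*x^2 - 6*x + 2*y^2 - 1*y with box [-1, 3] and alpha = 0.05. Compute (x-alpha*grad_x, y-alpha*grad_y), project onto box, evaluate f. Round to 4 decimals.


Step 1: Compute gradient at (-3.0647, -3.8028).
grad_x = 2*4*-3.0647 - 6 = -30.5176
grad_y = 2*2*-3.8028 - 1 = -16.2112
Step 2: Gradient step.
x_raw = -3.0647 - 0.05*-30.5176 = -1.5388
y_raw = -3.8028 - 0.05*-16.2112 = -2.9922
Step 3: Project onto [-1, 3].
x_proj = clip(-1.5388) = -1.0
y_proj = clip(-2.9922) = -1.0
Step 4: Evaluate f.
f(-1.0, -1.0) = 13.0


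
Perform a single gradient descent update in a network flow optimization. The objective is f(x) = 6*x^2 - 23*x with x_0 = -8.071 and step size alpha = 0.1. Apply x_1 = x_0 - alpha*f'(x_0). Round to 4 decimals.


We compute the gradient at x_0 and apply the update.
f'(x) = 12*x - 23
f'(-8.071) = 12*-8.071 - 23 = -119.852
x_1 = -8.071 - 0.1*-119.852 = 3.9142


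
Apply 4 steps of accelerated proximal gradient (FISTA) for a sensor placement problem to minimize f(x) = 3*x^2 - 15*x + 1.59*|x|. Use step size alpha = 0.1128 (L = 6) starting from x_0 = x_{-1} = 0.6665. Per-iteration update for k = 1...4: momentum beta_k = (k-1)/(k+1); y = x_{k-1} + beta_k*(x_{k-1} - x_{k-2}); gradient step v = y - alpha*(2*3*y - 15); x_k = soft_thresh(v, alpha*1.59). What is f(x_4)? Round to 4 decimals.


FISTA on f(x) = 3*x^2 - 15*x + 1.59*|x|
L = 6, alpha = 0.1128
Iteration 1: beta = 0.0, y = 0.6665 + 0.0*(0.6665 - 0.6665) = 0.6665
  grad(y) = -11.001, v = y - alpha*grad = 1.9074
  prox(v) = soft_thresh(1.9074, 0.1794) = 1.7281
Iteration 2: beta = 0.3333, y = 1.7281 + 0.3333*(1.7281 - 0.6665) = 2.0819
  grad(y) = -2.5085, v = y - alpha*grad = 2.3649
  prox(v) = soft_thresh(2.3649, 0.1794) = 2.1855
Iteration 3: beta = 0.5, y = 2.1855 + 0.5*(2.1855 - 1.7281) = 2.4143
  grad(y) = -0.5145, v = y - alpha*grad = 2.4723
  prox(v) = soft_thresh(2.4723, 0.1794) = 2.2929
Iteration 4: beta = 0.6, y = 2.2929 + 0.6*(2.2929 - 2.1855) = 2.3574
  grad(y) = -0.8557, v = y - alpha*grad = 2.4539
  prox(v) = soft_thresh(2.4539, 0.1794) = 2.2746
f(x_4) = 3*2.2746^2 - 15*2.2746 + 1.59*|2.2746| = -14.981


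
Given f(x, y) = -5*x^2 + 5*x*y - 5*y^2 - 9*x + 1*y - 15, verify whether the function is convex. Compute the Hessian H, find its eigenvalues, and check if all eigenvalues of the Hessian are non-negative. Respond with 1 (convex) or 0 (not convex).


The Hessian of f(x,y) = -5*x^2 + 5*x*y - 5*y^2 - 9*x + 1*y - 15 is:
H = [[-10, 5], [5, -10]]
Trace = -10 - 10 = -20
Determinant = -10*-10 - (5)^2 = 75
Discriminant = (-20)^2 - 4*75 = 100.0
Eigenvalues: lambda_1 = -15.0, lambda_2 = -5.0
The function is not convex.

0


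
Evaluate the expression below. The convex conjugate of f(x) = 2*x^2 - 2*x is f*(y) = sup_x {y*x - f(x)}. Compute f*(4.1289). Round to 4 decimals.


f*(y) = sup_x {y*x - a*x^2 - b*x} = sup_x {(y-b)*x - a*x^2}
FOC: (y - b) - 2a*x = 0 => x* = (y - b)/(2a)
x* = (4.1289 + 2)/(2*2) = 1.5322
f*(4.1289) = (y-b)^2/(4a) = (4.1289 + 2)^2/(4*2)
= 37.5634/8 = 4.6954


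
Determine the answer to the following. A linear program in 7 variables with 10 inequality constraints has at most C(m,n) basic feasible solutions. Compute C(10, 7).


Each vertex corresponds to some choice of n active constraints out of m, so the number of vertices is at most C(m, n) = m! / (n!(m-n)!).
m = 10, n = 7
Numerator: 10 * 9 * 8 * 7 * 6 * 5 * 4
Denominator: 7! = 5040
C(10, 7) = 120


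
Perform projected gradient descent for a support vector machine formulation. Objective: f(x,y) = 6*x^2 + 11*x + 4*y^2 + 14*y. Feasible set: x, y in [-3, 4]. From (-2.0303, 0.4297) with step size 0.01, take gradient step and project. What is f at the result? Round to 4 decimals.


Step 1: Compute gradient at (-2.0303, 0.4297).
grad_x = 2*6*-2.0303 + 11 = -13.3636
grad_y = 2*4*0.4297 + 14 = 17.4376
Step 2: Gradient step.
x_raw = -2.0303 - 0.01*-13.3636 = -1.8967
y_raw = 0.4297 - 0.01*17.4376 = 0.2553
Step 3: Project onto [-3, 4].
x_proj = clip(-1.8967) = -1.8967
y_proj = clip(0.2553) = 0.2553
Step 4: Evaluate f.
f(-1.8967, 0.2553) = 4.556


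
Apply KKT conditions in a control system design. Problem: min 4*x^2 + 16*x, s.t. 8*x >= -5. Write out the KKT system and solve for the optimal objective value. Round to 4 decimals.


Step 1: Try lambda = 0 (constraint inactive).
x_unc = -16/(2*4) = -2.0
Check: 8*-2.0 = -16.0 < -5 -- violated!
Step 2: Constraint must be active: 8*x = -5
x* = -5/8 = -0.625
lambda = (2*4*(-0.625) + 16)/8 = 1.375
Step 3: Compute optimal value.
f(x*) = 4*(-0.625)^2 + 16*(-0.625) = -8.4375


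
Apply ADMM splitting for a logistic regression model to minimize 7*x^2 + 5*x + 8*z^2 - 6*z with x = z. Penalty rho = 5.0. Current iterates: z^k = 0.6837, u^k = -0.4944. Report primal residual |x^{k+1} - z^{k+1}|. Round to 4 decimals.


ADMM iteration with rho = 5.0, z^k = 0.6837, u^k = -0.4944
Step 1: x-update.
Minimize 7*x^2 + 5*x + (5.0/2)*(x - 0.6837 - 0.4944)^2
FOC: (2*7 + 5.0)*x = -5 + 5.0*(0.6837 + 0.4944)
x^{k+1} = 0.0469
Step 2: z-update.
Minimize 8*z^2 - 6*z + (5.0/2)*(0.0469 - z - 0.4944)^2
FOC: (2*8 + 5.0)*z = 6 + 5.0*(0.0469 - 0.4944)
z^{k+1} = 0.1792
Step 3: u-update.
u^{k+1} = -0.4944 + 0.0469 - 0.1792 = -0.6267
Step 4: Primal residual = |0.0469 - 0.1792| = 0.1323


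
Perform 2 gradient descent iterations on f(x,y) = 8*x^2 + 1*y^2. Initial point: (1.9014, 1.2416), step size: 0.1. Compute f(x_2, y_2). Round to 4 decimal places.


Gradient descent on f(x,y) = 8*x^2 + 1*y^2.
Starting point: (1.9014, 1.2416), alpha = 0.1
Step 1: grad_x = 2*8*1.9014 = 30.4224, grad_y = 2*1*1.2416 = 2.4832
  x_1 = 1.9014 - 0.1*30.4224 = -1.1408
  y_1 = 1.2416 - 0.1*2.4832 = 0.9933
Step 2: grad_x = 2*8*-1.1408 = -18.2534, grad_y = 2*1*0.9933 = 1.9866
  x_2 = -1.1408 - 0.1*-18.2534 = 0.6845
  y_2 = 0.9933 - 0.1*1.9866 = 0.7946
f(0.6845, 0.7946) = 8*0.6845^2 + 1*0.7946^2 = 4.3798


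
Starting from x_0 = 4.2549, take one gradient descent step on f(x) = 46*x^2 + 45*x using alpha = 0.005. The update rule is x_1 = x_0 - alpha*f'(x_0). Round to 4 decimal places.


We compute the gradient at x_0 and apply the update.
f'(x) = 92*x + 45
f'(4.2549) = 92*4.2549 + 45 = 436.4508
x_1 = 4.2549 - 0.005*436.4508 = 2.0726


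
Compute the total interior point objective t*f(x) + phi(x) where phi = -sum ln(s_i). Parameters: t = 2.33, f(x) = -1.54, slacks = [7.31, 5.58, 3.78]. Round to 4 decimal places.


Step 1: Compute log-barrier.
ln values: [1.9892, 1.7192, 1.3297]
phi = -(1.9892 + 1.7192 + 1.3297) = -5.0382
Step 2: Compute augmented objective.
t*f(x) = 2.33*-1.54 = -3.5882
Total = -3.5882 - 5.0382 = -8.6264


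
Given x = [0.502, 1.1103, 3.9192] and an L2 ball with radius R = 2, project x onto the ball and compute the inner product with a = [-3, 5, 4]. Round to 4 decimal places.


Step 1: Compute ||x|| (intermediates to 6 decimals).
||x|| = sqrt(0.502^2 + 1.1103^2 + 3.9192^2) = 4.104254
Step 2: Project.
Since ||x|| > R, scale = R/||x|| = 2/4.104254 = 0.487299, proj(x) = scale * x
proj(x) = [0.244624, 0.541048, 1.909822]
Step 3: Dot product.
a^T * proj(x) = -3*0.244624 + 5*0.541048 + 4*1.909822 = 9.6107


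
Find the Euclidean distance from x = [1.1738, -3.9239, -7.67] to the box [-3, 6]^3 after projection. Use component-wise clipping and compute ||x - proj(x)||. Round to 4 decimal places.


Project each component onto [-3, 6].
clip(1.1738) = 1.1738, clip(-3.9239) = -3.0, clip(-7.67) = -3.0
Projection = [1.1738, -3.0, -3.0]
Squared diffs: [0.0, 0.8536, 21.8089]
Distance = sqrt(22.6625) = 4.7605


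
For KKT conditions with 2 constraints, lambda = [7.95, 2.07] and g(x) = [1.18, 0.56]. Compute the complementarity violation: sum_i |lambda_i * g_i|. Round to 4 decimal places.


KKT complementary slackness check:
lambda_1 * g_1 = 7.95 * 1.18 = 9.381
lambda_2 * g_2 = 2.07 * 0.56 = 1.1592
Total violation = 9.381 + 1.1592 = 10.5402


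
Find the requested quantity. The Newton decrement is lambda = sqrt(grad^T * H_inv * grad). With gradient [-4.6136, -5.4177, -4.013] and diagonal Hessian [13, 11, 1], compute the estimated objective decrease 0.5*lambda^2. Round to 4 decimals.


Step 1: H is diagonal, so H^(-1) * g = [-0.3549, -0.4925, -4.013].
Step 2: g^T H^(-1) g = sum_i g_i^2 / H_ii
  = (-4.6136)^2/13 + (-5.4177)^2/11 + (-4.013)^2/1
  = 1.6373 + 2.6683 + 16.1042 = 20.4098
Step 3: Objective decrease = 0.5 * g^T H^(-1) g = 10.2049


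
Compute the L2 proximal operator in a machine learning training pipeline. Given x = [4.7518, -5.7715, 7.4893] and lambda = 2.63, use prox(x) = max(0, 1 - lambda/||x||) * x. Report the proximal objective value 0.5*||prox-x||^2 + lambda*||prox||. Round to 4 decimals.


Step 1: Compute ||x||.
||x|| = 10.582
Step 2: Compute scaling factor.
scale = max(0, 1 - 2.63/10.582) = 0.7515
Step 3: prox(x) = [3.5708, -4.3371, 5.628]
||prox(x)|| = 7.952
Step 4: Proximal objective.
0.5*||prox-x||^2 = 3.4585
lambda*||prox|| = 20.9138
Total = 24.3723


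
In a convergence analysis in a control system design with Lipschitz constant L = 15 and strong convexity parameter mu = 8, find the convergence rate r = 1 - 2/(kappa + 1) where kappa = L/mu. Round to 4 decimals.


Step 1: Compute the condition number.
kappa = L/mu = 15/8 = 1.875
Step 2: Compute the convergence rate.
r = 1 - 2/(kappa + 1) = 1 - 2*mu/(L + mu) = (L - mu)/(L + mu) = 7/23 = 0.3043


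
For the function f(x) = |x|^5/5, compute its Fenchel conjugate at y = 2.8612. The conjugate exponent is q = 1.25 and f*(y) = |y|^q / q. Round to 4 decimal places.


The conjugate exponent q satisfies 1/p + 1/q = 1.
p = 5, so q = 5/(5 - 1) = 1.25
|y|^q = 2.8612^1.25 = 3.7212
f*(2.8612) = 3.7212 / 1.25 = 2.977


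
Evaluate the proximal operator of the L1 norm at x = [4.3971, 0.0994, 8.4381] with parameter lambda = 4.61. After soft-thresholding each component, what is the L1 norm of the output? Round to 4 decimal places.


Soft-thresholding with lambda = 4.61:
prox(4.3971) = sign(4.3971)*max(|4.3971| - 4.61, 0) = 0.0
prox(0.0994) = sign(0.0994)*max(|0.0994| - 4.61, 0) = 0.0
prox(8.4381) = sign(8.4381)*max(|8.4381| - 4.61, 0) = 3.8281
prox(x) = [0.0, 0.0, 3.8281]
||prox(x)||_1 = 0.0 + 0.0 + 3.8281 = 3.8281


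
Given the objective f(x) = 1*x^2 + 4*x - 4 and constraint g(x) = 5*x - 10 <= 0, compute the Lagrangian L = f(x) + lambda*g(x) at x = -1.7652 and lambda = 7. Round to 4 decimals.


Step 1: Evaluate f(x).
f(-1.7652) = 1*(-1.7652)^2 + 4*(-1.7652) - 4 = -7.9449
Step 2: Evaluate g(x).
g(-1.7652) = 5*-1.7652 - 10 = -18.826
Step 3: Compute Lagrangian.
L = -7.9449 + 7*-18.826 = -139.7269


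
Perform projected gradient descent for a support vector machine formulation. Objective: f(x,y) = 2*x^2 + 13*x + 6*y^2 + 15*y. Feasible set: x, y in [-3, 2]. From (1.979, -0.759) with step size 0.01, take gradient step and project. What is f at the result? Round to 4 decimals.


Step 1: Compute gradient at (1.979, -0.759).
grad_x = 2*2*1.979 + 13 = 20.916
grad_y = 2*6*-0.759 + 15 = 5.892
Step 2: Gradient step.
x_raw = 1.979 - 0.01*20.916 = 1.7698
y_raw = -0.759 - 0.01*5.892 = -0.8179
Step 3: Project onto [-3, 2].
x_proj = clip(1.7698) = 1.7698
y_proj = clip(-0.8179) = -0.8179
Step 4: Evaluate f.
f(1.7698, -0.8179) = 21.0177


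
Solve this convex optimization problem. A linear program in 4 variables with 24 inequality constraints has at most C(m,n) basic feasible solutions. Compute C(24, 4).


Each vertex corresponds to some choice of n active constraints out of m, so the number of vertices is at most C(m, n) = m! / (n!(m-n)!).
m = 24, n = 4
Numerator: 24 * 23 * 22 * 21
Denominator: 4! = 24
C(24, 4) = 10626


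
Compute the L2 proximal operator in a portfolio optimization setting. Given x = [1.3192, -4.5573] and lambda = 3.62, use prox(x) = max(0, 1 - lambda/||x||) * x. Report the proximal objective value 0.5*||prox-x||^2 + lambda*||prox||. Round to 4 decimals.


Step 1: Compute ||x||.
||x|| = 4.7444
Step 2: Compute scaling factor.
scale = max(0, 1 - 3.62/4.7444) = 0.237
Step 3: prox(x) = [0.3126, -1.0801]
||prox(x)|| = 1.1244
Step 4: Proximal objective.
0.5*||prox-x||^2 = 6.5522
lambda*||prox|| = 4.0703
Total = 10.6225


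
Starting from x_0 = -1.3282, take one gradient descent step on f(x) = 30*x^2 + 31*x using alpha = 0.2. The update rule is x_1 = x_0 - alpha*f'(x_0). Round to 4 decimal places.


We compute the gradient at x_0 and apply the update.
f'(x) = 60*x + 31
f'(-1.3282) = 60*-1.3282 + 31 = -48.692
x_1 = -1.3282 - 0.2*-48.692 = 8.4102


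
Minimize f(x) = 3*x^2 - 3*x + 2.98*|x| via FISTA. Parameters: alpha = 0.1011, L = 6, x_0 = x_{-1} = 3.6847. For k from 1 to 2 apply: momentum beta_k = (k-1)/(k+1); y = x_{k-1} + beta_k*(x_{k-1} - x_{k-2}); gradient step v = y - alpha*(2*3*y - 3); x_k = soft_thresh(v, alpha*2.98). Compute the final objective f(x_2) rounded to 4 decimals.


FISTA on f(x) = 3*x^2 - 3*x + 2.98*|x|
L = 6, alpha = 0.1011
Iteration 1: beta = 0.0, y = 3.6847 + 0.0*(3.6847 - 3.6847) = 3.6847
  grad(y) = 19.1082, v = y - alpha*grad = 1.7529
  prox(v) = soft_thresh(1.7529, 0.3013) = 1.4516
Iteration 2: beta = 0.3333, y = 1.4516 + 0.3333*(1.4516 - 3.6847) = 0.7072
  grad(y) = 1.2433, v = y - alpha*grad = 0.5815
  prox(v) = soft_thresh(0.5815, 0.3013) = 0.2802
f(x_2) = 3*0.2802^2 - 3*0.2802 + 2.98*|0.2802| = 0.23


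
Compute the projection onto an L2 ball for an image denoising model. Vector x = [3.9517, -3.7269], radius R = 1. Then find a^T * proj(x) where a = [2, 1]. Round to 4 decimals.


Step 1: Compute ||x|| (intermediates to 6 decimals).
||x|| = sqrt(3.9517^2 + (-3.7269)^2) = 5.431916
Step 2: Project.
Since ||x|| > R, scale = R/||x|| = 1/5.431916 = 0.184097, proj(x) = scale * x
proj(x) = [0.727496, -0.686111]
Step 3: Dot product.
a^T * proj(x) = 2*0.727496 + 1*(-0.686111) = 0.7689


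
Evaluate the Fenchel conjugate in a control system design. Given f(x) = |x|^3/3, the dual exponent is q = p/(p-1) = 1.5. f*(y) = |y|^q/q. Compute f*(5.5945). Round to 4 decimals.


The conjugate exponent q satisfies 1/p + 1/q = 1.
p = 3, so q = 3/(3 - 1) = 1.5
|y|^q = 5.5945^1.5 = 13.2325
f*(5.5945) = 13.2325 / 1.5 = 8.8217


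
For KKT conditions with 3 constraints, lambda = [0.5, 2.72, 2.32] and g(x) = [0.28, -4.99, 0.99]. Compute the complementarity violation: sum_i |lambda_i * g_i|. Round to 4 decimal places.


KKT complementary slackness check:
lambda_1 * g_1 = 0.5 * 0.28 = 0.14
lambda_2 * g_2 = 2.72 * -4.99 = -13.5728
lambda_3 * g_3 = 2.32 * 0.99 = 2.2968
Total violation = 0.14 + 13.5728 + 2.2968 = 16.0096


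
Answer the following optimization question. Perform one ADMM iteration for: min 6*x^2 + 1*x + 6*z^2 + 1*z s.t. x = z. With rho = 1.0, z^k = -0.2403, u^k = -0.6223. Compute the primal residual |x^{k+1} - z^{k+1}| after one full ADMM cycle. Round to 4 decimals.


ADMM iteration with rho = 1.0, z^k = -0.2403, u^k = -0.6223
Step 1: x-update.
Minimize 6*x^2 + 1*x + (1.0/2)*(x + 0.2403 - 0.6223)^2
FOC: (2*6 + 1.0)*x = -1 + 1.0*(-0.2403 + 0.6223)
x^{k+1} = -0.0475
Step 2: z-update.
Minimize 6*z^2 + 1*z + (1.0/2)*(-0.0475 - z - 0.6223)^2
FOC: (2*6 + 1.0)*z = -1 + 1.0*(-0.0475 - 0.6223)
z^{k+1} = -0.1284
Step 3: u-update.
u^{k+1} = -0.6223 - 0.0475 + 0.1284 = -0.5414
Step 4: Primal residual = |-0.0475 + 0.1284| = 0.0809


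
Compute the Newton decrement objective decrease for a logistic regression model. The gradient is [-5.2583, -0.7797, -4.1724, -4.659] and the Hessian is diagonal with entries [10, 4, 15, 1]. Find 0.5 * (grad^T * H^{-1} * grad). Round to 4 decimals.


Step 1: H is diagonal, so H^(-1) * g = [-0.5258, -0.1949, -0.2782, -4.659].
Step 2: g^T H^(-1) g = sum_i g_i^2 / H_ii
  = (-5.2583)^2/10 + (-0.7797)^2/4 + (-4.1724)^2/15 + (-4.659)^2/1
  = 2.765 + 0.152 + 1.1606 + 21.7063 = 25.7838
Step 3: Objective decrease = 0.5 * g^T H^(-1) g = 12.8919


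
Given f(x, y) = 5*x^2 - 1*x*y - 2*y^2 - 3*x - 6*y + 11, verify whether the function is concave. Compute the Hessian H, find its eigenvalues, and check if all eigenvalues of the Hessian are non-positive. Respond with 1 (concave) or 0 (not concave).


The Hessian of f(x,y) = 5*x^2 - 1*x*y - 2*y^2 - 3*x - 6*y + 11 is:
H = [[10, -1], [-1, -4]]
Trace = 10 - 4 = 6
Determinant = 10*-4 - (-1)^2 = -41
Discriminant = (6)^2 - 4*-41 = 200.0
Eigenvalues: lambda_1 = -4.0711, lambda_2 = 10.0711
The function is not concave.

0


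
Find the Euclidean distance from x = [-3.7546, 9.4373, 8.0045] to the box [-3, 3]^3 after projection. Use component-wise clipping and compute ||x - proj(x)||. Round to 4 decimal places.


Project each component onto [-3, 3].
clip(-3.7546) = -3.0, clip(9.4373) = 3.0, clip(8.0045) = 3.0
Projection = [-3.0, 3.0, 3.0]
Squared diffs: [0.5694, 41.4388, 25.045]
Distance = sqrt(67.0532) = 8.1886


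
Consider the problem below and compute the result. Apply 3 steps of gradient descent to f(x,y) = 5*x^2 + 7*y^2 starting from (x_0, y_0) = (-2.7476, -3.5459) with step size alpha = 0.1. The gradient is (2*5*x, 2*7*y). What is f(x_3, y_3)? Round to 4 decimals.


Gradient descent on f(x,y) = 5*x^2 + 7*y^2.
Starting point: (-2.7476, -3.5459), alpha = 0.1
Step 1: grad_x = 2*5*-2.7476 = -27.476, grad_y = 2*7*-3.5459 = -49.6426
  x_1 = -2.7476 - 0.1*-27.476 = 0.0
  y_1 = -3.5459 - 0.1*-49.6426 = 1.4184
Step 2: grad_x = 2*5*0.0 = 0.0, grad_y = 2*7*1.4184 = 19.857
  x_2 = 0.0 - 0.1*0.0 = 0.0
  y_2 = 1.4184 - 0.1*19.857 = -0.5673
Step 3: grad_x = 2*5*0.0 = 0.0, grad_y = 2*7*-0.5673 = -7.9428
  x_3 = 0.0 - 0.1*0.0 = 0.0
  y_3 = -0.5673 - 0.1*-7.9428 = 0.2269
f(0.0, 0.2269) = 5*0.0^2 + 7*0.2269^2 = 0.3605


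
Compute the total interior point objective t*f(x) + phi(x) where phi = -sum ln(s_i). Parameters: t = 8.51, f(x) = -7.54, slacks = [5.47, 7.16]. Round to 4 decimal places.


Step 1: Compute log-barrier.
ln values: [1.6993, 1.9685]
phi = -(1.6993 + 1.9685) = -3.6678
Step 2: Compute augmented objective.
t*f(x) = 8.51*-7.54 = -64.1654
Total = -64.1654 - 3.6678 = -67.8332


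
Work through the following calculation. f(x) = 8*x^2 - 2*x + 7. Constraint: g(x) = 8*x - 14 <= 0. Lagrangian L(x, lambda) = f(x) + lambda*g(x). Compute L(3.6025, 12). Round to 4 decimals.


Step 1: Evaluate f(x).
f(3.6025) = 8*3.6025^2 - 2*3.6025 + 7 = 103.6191
Step 2: Evaluate g(x).
g(3.6025) = 8*3.6025 - 14 = 14.82
Step 3: Compute Lagrangian.
L = 103.6191 + 12*14.82 = 281.4591


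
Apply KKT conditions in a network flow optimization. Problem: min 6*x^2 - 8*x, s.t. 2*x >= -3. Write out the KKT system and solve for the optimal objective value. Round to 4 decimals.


Step 1: Try lambda = 0 (constraint inactive).
Stationarity: 2*6*x - 8 = 0
x* = 8/(2*6) = 2/3 = 0.6667 (rounded; the exact value 2/3 is used below)
Check constraint: 2*0.6667 = 1.3334 >= -3 -- satisfied.
Step 2: Compute optimal value.
f(x*) = 6*(2/3)^2 - 8*(2/3) = -2.6667


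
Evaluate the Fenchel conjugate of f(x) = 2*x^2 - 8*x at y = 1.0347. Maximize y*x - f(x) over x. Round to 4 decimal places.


f*(y) = sup_x {y*x - a*x^2 - b*x} = sup_x {(y-b)*x - a*x^2}
FOC: (y - b) - 2a*x = 0 => x* = (y - b)/(2a)
x* = (1.0347 + 8)/(2*2) = 2.2587
f*(1.0347) = (y-b)^2/(4a) = (1.0347 + 8)^2/(4*2)
= 81.6258/8 = 10.2032


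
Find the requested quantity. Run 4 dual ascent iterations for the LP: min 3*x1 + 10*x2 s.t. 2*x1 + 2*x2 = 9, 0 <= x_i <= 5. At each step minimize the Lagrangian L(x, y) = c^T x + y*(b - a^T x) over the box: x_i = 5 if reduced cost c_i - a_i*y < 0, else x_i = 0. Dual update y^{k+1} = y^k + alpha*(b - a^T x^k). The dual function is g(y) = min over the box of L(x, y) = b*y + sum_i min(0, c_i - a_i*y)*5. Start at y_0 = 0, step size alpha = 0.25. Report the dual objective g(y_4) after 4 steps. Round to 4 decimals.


Dual ascent for LP: min 3*x1 + 10*x2, 2*x1 + 2*x2 = 9, 0 <= x_i <= 5
Step 1: y^k = 0.0, reduced costs: (3.0, 10.0)
  x^k = (0.0, 0.0), subgradient = b - a^T x = 9.0
  y^{k+1} = 0.0 + 0.25*9.0 = 2.25
Step 2: y^k = 2.25, reduced costs: (-1.5, 5.5)
  x^k = (5.0, 0.0), subgradient = b - a^T x = -1.0
  y^{k+1} = 2.25 + 0.25*-1.0 = 2.0
Step 3: y^k = 2.0, reduced costs: (-1.0, 6.0)
  x^k = (5.0, 0.0), subgradient = b - a^T x = -1.0
  y^{k+1} = 2.0 + 0.25*-1.0 = 1.75
Step 4: y^k = 1.75, reduced costs: (-0.5, 6.5)
  x^k = (5.0, 0.0), subgradient = b - a^T x = -1.0
  y^{k+1} = 1.75 + 0.25*-1.0 = 1.5
Dual objective at y_4 = 1.5: reduced costs (0.0, 7.0), box minimizer x = (0.0, 0.0)
g(y_4) = b*y + (c1 - a1*y)*x1 + (c2 - a2*y)*x2 = 9*1.5 + 0.0*0.0 + 7.0*0.0 = 13.5 + 0.0 + 0.0 = 13.5


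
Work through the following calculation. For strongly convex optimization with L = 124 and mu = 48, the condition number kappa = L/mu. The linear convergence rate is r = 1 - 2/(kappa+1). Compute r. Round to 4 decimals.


Step 1: Compute the condition number.
kappa = L/mu = 124/48 = 2.5833
Step 2: Compute the convergence rate.
r = 1 - 2/(kappa + 1) = 1 - 2*mu/(L + mu) = (L - mu)/(L + mu) = 76/172 = 0.4419


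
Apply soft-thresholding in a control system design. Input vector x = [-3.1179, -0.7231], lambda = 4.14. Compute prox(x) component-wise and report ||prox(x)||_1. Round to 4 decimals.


Soft-thresholding with lambda = 4.14:
prox(-3.1179) = sign(-3.1179)*max(|-3.1179| - 4.14, 0) = 0.0
prox(-0.7231) = sign(-0.7231)*max(|-0.7231| - 4.14, 0) = 0.0
prox(x) = [0.0, 0.0]
||prox(x)||_1 = 0.0 + 0.0 = 0.0


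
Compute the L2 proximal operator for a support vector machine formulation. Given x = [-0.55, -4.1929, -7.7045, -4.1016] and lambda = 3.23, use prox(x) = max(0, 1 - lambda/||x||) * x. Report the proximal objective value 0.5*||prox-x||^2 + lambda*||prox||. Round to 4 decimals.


Step 1: Compute ||x||.
||x|| = 9.6987
Step 2: Compute scaling factor.
scale = max(0, 1 - 3.23/9.6987) = 0.667
Step 3: prox(x) = [-0.3668, -2.7965, -5.1386, -2.7356]
||prox(x)|| = 6.4687
Step 4: Proximal objective.
0.5*||prox-x||^2 = 5.2165
lambda*||prox|| = 20.8939
Total = 26.1104


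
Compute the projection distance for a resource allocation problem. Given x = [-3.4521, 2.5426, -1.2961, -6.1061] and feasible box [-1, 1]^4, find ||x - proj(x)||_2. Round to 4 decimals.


Project each component onto [-1, 1].
clip(-3.4521) = -1.0, clip(2.5426) = 1.0, clip(-1.2961) = -1.0, clip(-6.1061) = -1.0
Projection = [-1.0, 1.0, -1.0, -1.0]
Squared diffs: [6.0128, 2.3796, 0.0877, 26.0723]
Distance = sqrt(34.5524) = 5.8781


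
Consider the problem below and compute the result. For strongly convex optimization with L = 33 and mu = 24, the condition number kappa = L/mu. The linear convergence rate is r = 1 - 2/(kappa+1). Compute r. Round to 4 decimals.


Step 1: Compute the condition number.
kappa = L/mu = 33/24 = 1.375
Step 2: Compute the convergence rate.
r = 1 - 2/(kappa + 1) = 1 - 2*mu/(L + mu) = (L - mu)/(L + mu) = 9/57 = 0.1579


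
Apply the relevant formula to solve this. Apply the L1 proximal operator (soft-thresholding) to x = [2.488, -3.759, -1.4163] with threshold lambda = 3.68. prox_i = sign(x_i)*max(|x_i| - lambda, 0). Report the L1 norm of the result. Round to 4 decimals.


Soft-thresholding with lambda = 3.68:
prox(2.488) = sign(2.488)*max(|2.488| - 3.68, 0) = 0.0
prox(-3.759) = sign(-3.759)*max(|-3.759| - 3.68, 0) = -0.079
prox(-1.4163) = sign(-1.4163)*max(|-1.4163| - 3.68, 0) = 0.0
prox(x) = [0.0, -0.079, 0.0]
||prox(x)||_1 = 0.0 + 0.079 + 0.0 = 0.079


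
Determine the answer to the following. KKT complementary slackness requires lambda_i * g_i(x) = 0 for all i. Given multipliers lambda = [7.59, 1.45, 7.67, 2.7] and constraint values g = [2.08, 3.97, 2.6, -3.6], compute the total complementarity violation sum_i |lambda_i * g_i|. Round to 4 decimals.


KKT complementary slackness check:
lambda_1 * g_1 = 7.59 * 2.08 = 15.7872
lambda_2 * g_2 = 1.45 * 3.97 = 5.7565
lambda_3 * g_3 = 7.67 * 2.6 = 19.942
lambda_4 * g_4 = 2.7 * -3.6 = -9.72
Total violation = 15.7872 + 5.7565 + 19.942 + 9.72 = 51.2057


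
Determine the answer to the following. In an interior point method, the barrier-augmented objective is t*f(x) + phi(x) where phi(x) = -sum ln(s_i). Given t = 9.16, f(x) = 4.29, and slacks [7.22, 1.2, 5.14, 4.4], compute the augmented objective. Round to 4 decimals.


Step 1: Compute log-barrier.
ln values: [1.9769, 0.1823, 1.6371, 1.4816]
phi = -(1.9769 + 0.1823 + 1.6371 + 1.4816) = -5.2778
Step 2: Compute augmented objective.
t*f(x) = 9.16*4.29 = 39.2964
Total = 39.2964 - 5.2778 = 34.0186


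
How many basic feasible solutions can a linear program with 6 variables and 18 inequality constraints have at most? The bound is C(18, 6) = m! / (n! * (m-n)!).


Each vertex corresponds to some choice of n active constraints out of m, so the number of vertices is at most C(m, n) = m! / (n!(m-n)!).
m = 18, n = 6
Numerator: 18 * 17 * 16 * 15 * 14 * 13
Denominator: 6! = 720
C(18, 6) = 18564


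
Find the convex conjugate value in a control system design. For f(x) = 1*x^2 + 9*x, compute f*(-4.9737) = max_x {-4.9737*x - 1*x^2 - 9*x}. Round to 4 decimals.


f*(y) = sup_x {y*x - a*x^2 - b*x} = sup_x {(y-b)*x - a*x^2}
FOC: (y - b) - 2a*x = 0 => x* = (y - b)/(2a)
x* = (-4.9737 - 9)/(2*1) = -6.9869
f*(-4.9737) = (y-b)^2/(4a) = (-4.9737 - 9)^2/(4*1)
= 195.2643/4 = 48.8161


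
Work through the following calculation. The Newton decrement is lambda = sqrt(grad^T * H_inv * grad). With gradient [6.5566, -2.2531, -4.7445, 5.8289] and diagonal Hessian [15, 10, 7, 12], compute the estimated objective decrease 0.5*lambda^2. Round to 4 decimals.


Step 1: H is diagonal, so H^(-1) * g = [0.4371, -0.2253, -0.6778, 0.4857].
Step 2: g^T H^(-1) g = sum_i g_i^2 / H_ii
  = (6.5566)^2/15 + (-2.2531)^2/10 + (-4.7445)^2/7 + (5.8289)^2/12
  = 2.8659 + 0.5076 + 3.2158 + 2.8313 = 9.4207
Step 3: Objective decrease = 0.5 * g^T H^(-1) g = 4.7103


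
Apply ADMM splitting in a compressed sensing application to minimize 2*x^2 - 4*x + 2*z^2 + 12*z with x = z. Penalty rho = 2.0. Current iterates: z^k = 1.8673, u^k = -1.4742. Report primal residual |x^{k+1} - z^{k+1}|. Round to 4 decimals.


ADMM iteration with rho = 2.0, z^k = 1.8673, u^k = -1.4742
Step 1: x-update.
Minimize 2*x^2 - 4*x + (2.0/2)*(x - 1.8673 - 1.4742)^2
FOC: (2*2 + 2.0)*x = 4 + 2.0*(1.8673 + 1.4742)
x^{k+1} = 1.7805
Step 2: z-update.
Minimize 2*z^2 + 12*z + (2.0/2)*(1.7805 - z - 1.4742)^2
FOC: (2*2 + 2.0)*z = -12 + 2.0*(1.7805 - 1.4742)
z^{k+1} = -1.8979
Step 3: u-update.
u^{k+1} = -1.4742 + 1.7805 + 1.8979 = 2.2042
Step 4: Primal residual = |1.7805 + 1.8979| = 3.6784


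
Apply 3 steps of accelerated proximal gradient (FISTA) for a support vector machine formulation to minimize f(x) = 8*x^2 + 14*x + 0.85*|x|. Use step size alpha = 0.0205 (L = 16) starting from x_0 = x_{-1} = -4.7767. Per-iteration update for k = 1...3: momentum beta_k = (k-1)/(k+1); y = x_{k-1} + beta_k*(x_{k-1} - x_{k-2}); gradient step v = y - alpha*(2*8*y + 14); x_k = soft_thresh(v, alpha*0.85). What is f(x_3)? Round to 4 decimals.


FISTA on f(x) = 8*x^2 + 14*x + 0.85*|x|
L = 16, alpha = 0.0205
Iteration 1: beta = 0.0, y = -4.7767 + 0.0*(-4.7767 + 4.7767) = -4.7767
  grad(y) = -62.4272, v = y - alpha*grad = -3.4969
  prox(v) = soft_thresh(-3.4969, 0.0174) = -3.4795
Iteration 2: beta = 0.3333, y = -3.4795 + 0.3333*(-3.4795 + 4.7767) = -3.0471
  grad(y) = -34.754, v = y - alpha*grad = -2.3347
  prox(v) = soft_thresh(-2.3347, 0.0174) = -2.3172
Iteration 3: beta = 0.5, y = -2.3172 + 0.5*(-2.3172 + 3.4795) = -1.7361
  grad(y) = -13.7777, v = y - alpha*grad = -1.4537
  prox(v) = soft_thresh(-1.4537, 0.0174) = -1.4362
f(x_3) = 8*(-1.4362)^2 + 14*(-1.4362) + 0.85*|-1.4362| = -2.3843


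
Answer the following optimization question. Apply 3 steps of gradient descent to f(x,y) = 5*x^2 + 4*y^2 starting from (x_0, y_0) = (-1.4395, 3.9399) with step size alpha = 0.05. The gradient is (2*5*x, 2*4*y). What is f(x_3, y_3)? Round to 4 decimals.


Gradient descent on f(x,y) = 5*x^2 + 4*y^2.
Starting point: (-1.4395, 3.9399), alpha = 0.05
Step 1: grad_x = 2*5*-1.4395 = -14.395, grad_y = 2*4*3.9399 = 31.5192
  x_1 = -1.4395 - 0.05*-14.395 = -0.7198
  y_1 = 3.9399 - 0.05*31.5192 = 2.3639
Step 2: grad_x = 2*5*-0.7198 = -7.1975, grad_y = 2*4*2.3639 = 18.9115
  x_2 = -0.7198 - 0.05*-7.1975 = -0.3599
  y_2 = 2.3639 - 0.05*18.9115 = 1.4184
Step 3: grad_x = 2*5*-0.3599 = -3.5988, grad_y = 2*4*1.4184 = 11.3469
  x_3 = -0.3599 - 0.05*-3.5988 = -0.1799
  y_3 = 1.4184 - 0.05*11.3469 = 0.851
f(-0.1799, 0.851) = 5*(-0.1799)^2 + 4*0.851^2 = 3.0588


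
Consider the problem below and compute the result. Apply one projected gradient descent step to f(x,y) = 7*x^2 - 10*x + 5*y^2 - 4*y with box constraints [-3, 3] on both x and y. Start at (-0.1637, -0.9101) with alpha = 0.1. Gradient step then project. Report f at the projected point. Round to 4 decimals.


Step 1: Compute gradient at (-0.1637, -0.9101).
grad_x = 2*7*-0.1637 - 10 = -12.2918
grad_y = 2*5*-0.9101 - 4 = -13.101
Step 2: Gradient step.
x_raw = -0.1637 - 0.1*-12.2918 = 1.0655
y_raw = -0.9101 - 0.1*-13.101 = 0.4
Step 3: Project onto [-3, 3].
x_proj = clip(1.0655) = 1.0655
y_proj = clip(0.4) = 0.4
Step 4: Evaluate f.
f(1.0655, 0.4) = -3.5081


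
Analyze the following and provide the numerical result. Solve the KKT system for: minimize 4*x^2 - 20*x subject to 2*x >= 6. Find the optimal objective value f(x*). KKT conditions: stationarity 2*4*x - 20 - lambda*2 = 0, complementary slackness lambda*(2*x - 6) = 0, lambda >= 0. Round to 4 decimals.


Step 1: Try lambda = 0 (constraint inactive).
x_unc = 20/(2*4) = 2.5
Check: 2*2.5 = 5.0 < 6 -- violated!
Step 2: Constraint must be active: 2*x = 6
x* = 6/2 = 3.0
lambda = (2*4*3.0 - 20)/2 = 2.0
Step 3: Compute optimal value.
f(x*) = 4*3.0^2 - 20*3.0 = -24.0


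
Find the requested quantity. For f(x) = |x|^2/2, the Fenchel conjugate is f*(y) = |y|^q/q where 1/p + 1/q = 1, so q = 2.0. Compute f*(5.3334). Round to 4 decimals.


The conjugate exponent q satisfies 1/p + 1/q = 1.
p = 2, so q = 2/(2 - 1) = 2.0
|y|^q = 5.3334^2.0 = 28.4452
f*(5.3334) = 28.4452 / 2.0 = 14.2226


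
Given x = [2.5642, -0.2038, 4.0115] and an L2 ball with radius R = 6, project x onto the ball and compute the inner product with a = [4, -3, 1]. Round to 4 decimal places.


Step 1: Compute ||x|| (intermediates to 6 decimals).
||x|| = sqrt(2.5642^2 + (-0.2038)^2 + 4.0115^2) = 4.765374
Step 2: Project.
Since ||x|| <= R, proj = x (no scaling needed).
proj(x) = [2.5642, -0.2038, 4.0115]
Step 3: Dot product.
a^T * proj(x) = 4*2.5642 - 3*(-0.2038) + 1*4.0115 = 14.8797


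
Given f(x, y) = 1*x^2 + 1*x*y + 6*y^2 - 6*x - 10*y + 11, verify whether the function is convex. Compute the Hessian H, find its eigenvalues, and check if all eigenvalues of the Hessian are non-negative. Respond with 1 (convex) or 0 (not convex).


The Hessian of f(x,y) = 1*x^2 + 1*x*y + 6*y^2 - 6*x - 10*y + 11 is:
H = [[2, 1], [1, 12]]
Trace = 2 + 12 = 14
Determinant = 2*12 - (1)^2 = 23
Discriminant = (14)^2 - 4*23 = 104.0
Eigenvalues: lambda_1 = 1.901, lambda_2 = 12.099
The function is convex.

1
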